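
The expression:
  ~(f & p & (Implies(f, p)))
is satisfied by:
  {p: False, f: False}
  {f: True, p: False}
  {p: True, f: False}


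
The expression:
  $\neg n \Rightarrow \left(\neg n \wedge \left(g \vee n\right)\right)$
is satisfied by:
  {n: True, g: True}
  {n: True, g: False}
  {g: True, n: False}


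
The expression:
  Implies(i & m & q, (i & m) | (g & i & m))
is always true.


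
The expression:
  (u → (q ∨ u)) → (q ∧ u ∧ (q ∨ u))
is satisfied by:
  {u: True, q: True}


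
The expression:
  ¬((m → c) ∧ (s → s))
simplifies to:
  m ∧ ¬c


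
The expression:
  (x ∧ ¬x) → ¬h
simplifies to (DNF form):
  True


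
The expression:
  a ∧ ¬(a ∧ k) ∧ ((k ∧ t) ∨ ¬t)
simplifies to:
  a ∧ ¬k ∧ ¬t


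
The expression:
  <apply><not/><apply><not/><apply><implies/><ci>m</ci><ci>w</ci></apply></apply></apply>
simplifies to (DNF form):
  <apply><or/><ci>w</ci><apply><not/><ci>m</ci></apply></apply>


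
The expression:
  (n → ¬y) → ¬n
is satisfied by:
  {y: True, n: False}
  {n: False, y: False}
  {n: True, y: True}


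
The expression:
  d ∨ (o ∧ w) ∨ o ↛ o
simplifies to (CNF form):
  (d ∨ o) ∧ (d ∨ w)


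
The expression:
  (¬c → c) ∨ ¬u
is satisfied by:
  {c: True, u: False}
  {u: False, c: False}
  {u: True, c: True}


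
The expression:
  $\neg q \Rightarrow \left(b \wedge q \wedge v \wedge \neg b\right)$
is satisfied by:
  {q: True}


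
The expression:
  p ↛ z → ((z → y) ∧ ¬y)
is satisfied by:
  {z: True, p: False, y: False}
  {p: False, y: False, z: False}
  {y: True, z: True, p: False}
  {y: True, p: False, z: False}
  {z: True, p: True, y: False}
  {p: True, z: False, y: False}
  {y: True, p: True, z: True}


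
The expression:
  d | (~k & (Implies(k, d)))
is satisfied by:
  {d: True, k: False}
  {k: False, d: False}
  {k: True, d: True}


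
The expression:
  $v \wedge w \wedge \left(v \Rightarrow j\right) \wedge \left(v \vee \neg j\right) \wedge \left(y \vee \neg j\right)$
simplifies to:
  $j \wedge v \wedge w \wedge y$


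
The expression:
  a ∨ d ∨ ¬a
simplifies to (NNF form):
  True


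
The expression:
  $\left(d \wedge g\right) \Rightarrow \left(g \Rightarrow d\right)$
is always true.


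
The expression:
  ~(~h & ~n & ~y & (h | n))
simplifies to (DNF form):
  True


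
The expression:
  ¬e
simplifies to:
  ¬e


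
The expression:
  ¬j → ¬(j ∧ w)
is always true.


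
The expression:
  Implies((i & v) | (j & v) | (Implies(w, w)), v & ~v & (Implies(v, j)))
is never true.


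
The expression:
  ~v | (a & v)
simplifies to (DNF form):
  a | ~v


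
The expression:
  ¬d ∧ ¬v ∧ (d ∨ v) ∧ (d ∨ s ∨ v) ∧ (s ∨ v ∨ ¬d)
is never true.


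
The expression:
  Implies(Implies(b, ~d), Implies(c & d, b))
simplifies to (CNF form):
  b | ~c | ~d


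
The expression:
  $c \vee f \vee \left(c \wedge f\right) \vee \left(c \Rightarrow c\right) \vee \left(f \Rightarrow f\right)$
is always true.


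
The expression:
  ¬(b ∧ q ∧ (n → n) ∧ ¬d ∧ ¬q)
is always true.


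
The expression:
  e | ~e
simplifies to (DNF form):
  True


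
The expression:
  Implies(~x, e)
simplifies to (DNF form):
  e | x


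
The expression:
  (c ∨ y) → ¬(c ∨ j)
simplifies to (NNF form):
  ¬c ∧ (¬j ∨ ¬y)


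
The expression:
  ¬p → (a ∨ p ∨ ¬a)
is always true.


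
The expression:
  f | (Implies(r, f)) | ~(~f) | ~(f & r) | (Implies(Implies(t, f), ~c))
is always true.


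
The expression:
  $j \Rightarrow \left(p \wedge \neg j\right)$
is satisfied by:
  {j: False}


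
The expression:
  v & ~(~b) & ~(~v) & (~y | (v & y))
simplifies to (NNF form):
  b & v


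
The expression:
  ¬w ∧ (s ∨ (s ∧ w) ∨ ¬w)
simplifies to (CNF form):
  ¬w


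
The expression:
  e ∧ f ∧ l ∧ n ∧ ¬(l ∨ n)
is never true.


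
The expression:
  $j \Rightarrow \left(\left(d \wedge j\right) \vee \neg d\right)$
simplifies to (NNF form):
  $\text{True}$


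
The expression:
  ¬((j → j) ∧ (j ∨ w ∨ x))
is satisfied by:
  {x: False, w: False, j: False}


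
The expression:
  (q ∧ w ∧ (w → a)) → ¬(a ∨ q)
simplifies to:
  ¬a ∨ ¬q ∨ ¬w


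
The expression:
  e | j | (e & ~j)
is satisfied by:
  {e: True, j: True}
  {e: True, j: False}
  {j: True, e: False}


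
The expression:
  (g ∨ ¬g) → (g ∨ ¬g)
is always true.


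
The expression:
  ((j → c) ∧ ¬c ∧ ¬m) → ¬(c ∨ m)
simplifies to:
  True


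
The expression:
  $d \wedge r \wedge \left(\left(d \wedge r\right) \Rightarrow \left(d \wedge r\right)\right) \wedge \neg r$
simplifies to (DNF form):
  $\text{False}$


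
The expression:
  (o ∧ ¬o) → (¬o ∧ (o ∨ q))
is always true.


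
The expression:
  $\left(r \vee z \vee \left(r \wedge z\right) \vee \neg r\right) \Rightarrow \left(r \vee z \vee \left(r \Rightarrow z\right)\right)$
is always true.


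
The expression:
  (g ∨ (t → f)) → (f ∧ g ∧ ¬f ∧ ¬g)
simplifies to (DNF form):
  t ∧ ¬f ∧ ¬g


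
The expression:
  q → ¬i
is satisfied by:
  {q: False, i: False}
  {i: True, q: False}
  {q: True, i: False}


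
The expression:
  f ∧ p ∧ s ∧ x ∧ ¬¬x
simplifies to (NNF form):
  f ∧ p ∧ s ∧ x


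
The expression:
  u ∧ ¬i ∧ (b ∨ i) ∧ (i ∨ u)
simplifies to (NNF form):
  b ∧ u ∧ ¬i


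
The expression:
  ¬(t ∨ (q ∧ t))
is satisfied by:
  {t: False}


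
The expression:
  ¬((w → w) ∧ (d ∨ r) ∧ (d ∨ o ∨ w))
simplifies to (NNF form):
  ¬d ∧ (¬o ∨ ¬r) ∧ (¬r ∨ ¬w)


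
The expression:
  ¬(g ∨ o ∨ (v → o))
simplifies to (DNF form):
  v ∧ ¬g ∧ ¬o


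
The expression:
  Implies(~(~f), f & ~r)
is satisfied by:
  {r: False, f: False}
  {f: True, r: False}
  {r: True, f: False}


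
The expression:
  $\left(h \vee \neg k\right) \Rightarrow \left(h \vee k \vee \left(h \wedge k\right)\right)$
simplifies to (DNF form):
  $h \vee k$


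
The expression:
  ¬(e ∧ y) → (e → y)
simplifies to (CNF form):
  y ∨ ¬e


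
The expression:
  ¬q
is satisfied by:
  {q: False}


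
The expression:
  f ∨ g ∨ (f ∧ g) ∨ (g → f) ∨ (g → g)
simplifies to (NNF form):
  True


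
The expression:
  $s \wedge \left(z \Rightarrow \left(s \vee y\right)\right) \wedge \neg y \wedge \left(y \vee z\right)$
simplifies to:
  $s \wedge z \wedge \neg y$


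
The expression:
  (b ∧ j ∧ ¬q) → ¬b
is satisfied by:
  {q: True, b: False, j: False}
  {q: False, b: False, j: False}
  {j: True, q: True, b: False}
  {j: True, q: False, b: False}
  {b: True, q: True, j: False}
  {b: True, q: False, j: False}
  {b: True, j: True, q: True}


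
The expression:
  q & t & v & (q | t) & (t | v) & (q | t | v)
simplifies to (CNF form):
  q & t & v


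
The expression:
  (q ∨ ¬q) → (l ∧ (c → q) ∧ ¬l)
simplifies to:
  False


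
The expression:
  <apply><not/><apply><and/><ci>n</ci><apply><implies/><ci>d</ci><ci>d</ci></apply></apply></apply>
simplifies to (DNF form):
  <apply><not/><ci>n</ci></apply>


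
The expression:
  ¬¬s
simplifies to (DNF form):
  s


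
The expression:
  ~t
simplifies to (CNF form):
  ~t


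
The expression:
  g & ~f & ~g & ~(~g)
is never true.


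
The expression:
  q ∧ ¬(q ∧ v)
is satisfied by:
  {q: True, v: False}


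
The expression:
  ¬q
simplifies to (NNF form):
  ¬q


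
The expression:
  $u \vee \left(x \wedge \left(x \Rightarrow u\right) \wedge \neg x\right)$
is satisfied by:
  {u: True}


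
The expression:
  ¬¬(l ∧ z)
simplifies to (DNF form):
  l ∧ z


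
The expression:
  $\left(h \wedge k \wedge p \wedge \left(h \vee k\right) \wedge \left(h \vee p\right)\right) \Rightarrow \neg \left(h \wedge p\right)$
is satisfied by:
  {p: False, k: False, h: False}
  {h: True, p: False, k: False}
  {k: True, p: False, h: False}
  {h: True, k: True, p: False}
  {p: True, h: False, k: False}
  {h: True, p: True, k: False}
  {k: True, p: True, h: False}


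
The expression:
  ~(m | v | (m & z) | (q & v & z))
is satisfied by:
  {v: False, m: False}


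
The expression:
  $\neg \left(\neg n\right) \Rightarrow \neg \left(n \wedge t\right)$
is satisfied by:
  {t: False, n: False}
  {n: True, t: False}
  {t: True, n: False}


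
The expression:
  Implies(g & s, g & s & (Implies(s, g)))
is always true.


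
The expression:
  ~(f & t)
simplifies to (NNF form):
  ~f | ~t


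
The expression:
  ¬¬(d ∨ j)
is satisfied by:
  {d: True, j: True}
  {d: True, j: False}
  {j: True, d: False}


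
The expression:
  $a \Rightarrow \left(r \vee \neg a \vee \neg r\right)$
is always true.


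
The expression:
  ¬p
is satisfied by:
  {p: False}


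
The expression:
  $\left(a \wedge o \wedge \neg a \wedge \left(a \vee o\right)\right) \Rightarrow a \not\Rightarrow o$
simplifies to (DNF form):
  $\text{True}$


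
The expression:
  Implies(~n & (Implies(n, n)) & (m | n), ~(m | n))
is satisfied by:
  {n: True, m: False}
  {m: False, n: False}
  {m: True, n: True}


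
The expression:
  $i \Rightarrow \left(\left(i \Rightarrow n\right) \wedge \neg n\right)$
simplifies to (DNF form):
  $\neg i$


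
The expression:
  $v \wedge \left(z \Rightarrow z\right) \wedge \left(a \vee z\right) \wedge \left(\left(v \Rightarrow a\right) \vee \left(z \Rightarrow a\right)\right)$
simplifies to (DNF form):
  $a \wedge v$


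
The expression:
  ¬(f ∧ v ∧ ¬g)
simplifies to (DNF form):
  g ∨ ¬f ∨ ¬v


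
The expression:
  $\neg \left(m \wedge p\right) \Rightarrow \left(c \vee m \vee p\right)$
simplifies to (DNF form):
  $c \vee m \vee p$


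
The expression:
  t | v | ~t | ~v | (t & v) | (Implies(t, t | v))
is always true.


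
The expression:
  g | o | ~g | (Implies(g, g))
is always true.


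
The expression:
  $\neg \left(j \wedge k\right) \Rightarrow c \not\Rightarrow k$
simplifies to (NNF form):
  $\left(c \wedge \neg k\right) \vee \left(j \wedge k\right)$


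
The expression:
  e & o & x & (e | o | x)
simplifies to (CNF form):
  e & o & x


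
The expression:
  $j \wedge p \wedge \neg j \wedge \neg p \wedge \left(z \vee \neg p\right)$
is never true.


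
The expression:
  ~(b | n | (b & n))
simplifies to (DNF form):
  ~b & ~n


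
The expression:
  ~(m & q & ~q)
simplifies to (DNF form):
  True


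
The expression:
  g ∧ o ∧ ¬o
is never true.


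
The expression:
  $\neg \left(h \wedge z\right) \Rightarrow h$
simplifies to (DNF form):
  $h$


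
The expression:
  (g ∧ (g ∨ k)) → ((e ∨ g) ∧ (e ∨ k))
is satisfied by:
  {k: True, e: True, g: False}
  {k: True, g: False, e: False}
  {e: True, g: False, k: False}
  {e: False, g: False, k: False}
  {k: True, e: True, g: True}
  {k: True, g: True, e: False}
  {e: True, g: True, k: False}


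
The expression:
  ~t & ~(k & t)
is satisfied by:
  {t: False}


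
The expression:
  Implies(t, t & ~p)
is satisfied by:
  {p: False, t: False}
  {t: True, p: False}
  {p: True, t: False}


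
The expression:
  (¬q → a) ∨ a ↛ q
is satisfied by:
  {a: True, q: True}
  {a: True, q: False}
  {q: True, a: False}


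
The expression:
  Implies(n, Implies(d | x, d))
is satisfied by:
  {d: True, x: False, n: False}
  {x: False, n: False, d: False}
  {n: True, d: True, x: False}
  {n: True, x: False, d: False}
  {d: True, x: True, n: False}
  {x: True, d: False, n: False}
  {n: True, x: True, d: True}


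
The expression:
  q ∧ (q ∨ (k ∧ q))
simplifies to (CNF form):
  q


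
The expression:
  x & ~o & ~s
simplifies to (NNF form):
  x & ~o & ~s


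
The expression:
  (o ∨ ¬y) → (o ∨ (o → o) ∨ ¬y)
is always true.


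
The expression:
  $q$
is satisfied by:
  {q: True}


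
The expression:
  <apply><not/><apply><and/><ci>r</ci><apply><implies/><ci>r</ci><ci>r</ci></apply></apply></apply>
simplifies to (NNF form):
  <apply><not/><ci>r</ci></apply>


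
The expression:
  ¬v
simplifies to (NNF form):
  ¬v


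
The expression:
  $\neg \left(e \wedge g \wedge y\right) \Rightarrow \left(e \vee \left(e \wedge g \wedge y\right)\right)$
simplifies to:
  $e$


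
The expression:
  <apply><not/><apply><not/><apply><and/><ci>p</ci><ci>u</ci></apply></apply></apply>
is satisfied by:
  {p: True, u: True}


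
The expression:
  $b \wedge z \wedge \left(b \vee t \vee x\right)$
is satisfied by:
  {z: True, b: True}


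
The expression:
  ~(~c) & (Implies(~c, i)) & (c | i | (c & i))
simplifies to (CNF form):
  c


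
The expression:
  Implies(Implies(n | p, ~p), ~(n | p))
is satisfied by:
  {p: True, n: False}
  {n: False, p: False}
  {n: True, p: True}


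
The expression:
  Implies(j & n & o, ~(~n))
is always true.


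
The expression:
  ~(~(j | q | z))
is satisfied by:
  {q: True, z: True, j: True}
  {q: True, z: True, j: False}
  {q: True, j: True, z: False}
  {q: True, j: False, z: False}
  {z: True, j: True, q: False}
  {z: True, j: False, q: False}
  {j: True, z: False, q: False}


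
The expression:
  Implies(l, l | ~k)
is always true.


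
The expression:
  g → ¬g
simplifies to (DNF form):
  ¬g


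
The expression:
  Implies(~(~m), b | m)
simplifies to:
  True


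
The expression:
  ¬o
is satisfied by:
  {o: False}


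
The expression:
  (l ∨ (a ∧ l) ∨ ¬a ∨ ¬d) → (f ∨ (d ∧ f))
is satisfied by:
  {f: True, d: True, a: True, l: False}
  {f: True, d: True, a: False, l: False}
  {f: True, a: True, d: False, l: False}
  {f: True, a: False, d: False, l: False}
  {l: True, f: True, d: True, a: True}
  {l: True, f: True, d: True, a: False}
  {l: True, f: True, d: False, a: True}
  {l: True, f: True, d: False, a: False}
  {d: True, a: True, f: False, l: False}


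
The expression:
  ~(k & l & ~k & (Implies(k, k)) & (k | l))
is always true.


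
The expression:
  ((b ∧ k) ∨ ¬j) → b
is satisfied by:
  {b: True, j: True}
  {b: True, j: False}
  {j: True, b: False}


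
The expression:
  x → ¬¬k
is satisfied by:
  {k: True, x: False}
  {x: False, k: False}
  {x: True, k: True}


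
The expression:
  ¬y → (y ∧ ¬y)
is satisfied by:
  {y: True}


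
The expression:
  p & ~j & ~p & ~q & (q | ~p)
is never true.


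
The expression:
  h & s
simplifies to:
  h & s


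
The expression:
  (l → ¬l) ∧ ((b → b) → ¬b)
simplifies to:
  ¬b ∧ ¬l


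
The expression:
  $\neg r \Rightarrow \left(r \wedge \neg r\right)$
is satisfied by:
  {r: True}


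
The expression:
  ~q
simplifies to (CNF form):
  ~q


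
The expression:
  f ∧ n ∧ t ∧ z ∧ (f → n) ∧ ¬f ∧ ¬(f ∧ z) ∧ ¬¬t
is never true.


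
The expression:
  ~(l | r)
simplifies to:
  ~l & ~r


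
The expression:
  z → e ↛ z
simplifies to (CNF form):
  ¬z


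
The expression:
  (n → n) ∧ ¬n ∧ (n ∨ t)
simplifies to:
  t ∧ ¬n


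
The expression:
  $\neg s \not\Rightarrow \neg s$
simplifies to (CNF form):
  $\text{False}$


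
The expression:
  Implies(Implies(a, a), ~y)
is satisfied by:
  {y: False}


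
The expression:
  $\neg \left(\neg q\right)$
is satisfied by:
  {q: True}


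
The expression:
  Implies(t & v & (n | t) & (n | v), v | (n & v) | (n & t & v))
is always true.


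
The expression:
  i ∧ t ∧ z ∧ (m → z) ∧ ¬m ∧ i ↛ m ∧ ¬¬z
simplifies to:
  i ∧ t ∧ z ∧ ¬m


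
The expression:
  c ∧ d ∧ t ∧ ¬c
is never true.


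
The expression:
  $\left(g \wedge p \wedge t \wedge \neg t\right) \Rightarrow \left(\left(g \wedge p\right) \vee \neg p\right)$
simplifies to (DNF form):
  $\text{True}$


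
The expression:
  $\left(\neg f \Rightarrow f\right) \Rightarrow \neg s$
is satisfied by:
  {s: False, f: False}
  {f: True, s: False}
  {s: True, f: False}


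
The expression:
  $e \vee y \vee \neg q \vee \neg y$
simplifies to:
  $\text{True}$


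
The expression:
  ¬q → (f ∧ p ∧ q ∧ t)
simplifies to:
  q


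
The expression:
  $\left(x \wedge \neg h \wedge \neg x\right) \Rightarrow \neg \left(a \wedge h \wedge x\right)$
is always true.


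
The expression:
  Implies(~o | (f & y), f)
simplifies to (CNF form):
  f | o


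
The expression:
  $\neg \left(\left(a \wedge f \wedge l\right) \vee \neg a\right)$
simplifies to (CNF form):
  $a \wedge \left(\neg f \vee \neg l\right)$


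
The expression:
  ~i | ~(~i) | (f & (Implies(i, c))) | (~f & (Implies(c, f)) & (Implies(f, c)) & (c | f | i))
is always true.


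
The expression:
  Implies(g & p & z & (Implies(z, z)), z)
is always true.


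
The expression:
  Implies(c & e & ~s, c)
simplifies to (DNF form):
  True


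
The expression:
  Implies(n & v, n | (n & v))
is always true.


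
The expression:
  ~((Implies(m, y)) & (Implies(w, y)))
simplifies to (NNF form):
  ~y & (m | w)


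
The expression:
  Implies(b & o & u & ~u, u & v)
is always true.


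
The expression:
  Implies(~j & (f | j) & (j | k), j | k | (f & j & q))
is always true.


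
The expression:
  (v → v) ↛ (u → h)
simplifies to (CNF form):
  u ∧ ¬h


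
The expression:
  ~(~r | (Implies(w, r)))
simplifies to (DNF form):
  False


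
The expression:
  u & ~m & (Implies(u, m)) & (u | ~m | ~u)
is never true.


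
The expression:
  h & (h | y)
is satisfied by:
  {h: True}


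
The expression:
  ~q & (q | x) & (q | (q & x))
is never true.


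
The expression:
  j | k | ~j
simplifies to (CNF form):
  True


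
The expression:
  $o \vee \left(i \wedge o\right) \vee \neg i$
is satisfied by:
  {o: True, i: False}
  {i: False, o: False}
  {i: True, o: True}


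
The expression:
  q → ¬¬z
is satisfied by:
  {z: True, q: False}
  {q: False, z: False}
  {q: True, z: True}


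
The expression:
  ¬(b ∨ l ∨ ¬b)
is never true.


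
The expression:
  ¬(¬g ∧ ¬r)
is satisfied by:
  {r: True, g: True}
  {r: True, g: False}
  {g: True, r: False}


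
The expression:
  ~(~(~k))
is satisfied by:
  {k: False}


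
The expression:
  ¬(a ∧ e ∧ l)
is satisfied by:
  {l: False, e: False, a: False}
  {a: True, l: False, e: False}
  {e: True, l: False, a: False}
  {a: True, e: True, l: False}
  {l: True, a: False, e: False}
  {a: True, l: True, e: False}
  {e: True, l: True, a: False}


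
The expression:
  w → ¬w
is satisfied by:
  {w: False}


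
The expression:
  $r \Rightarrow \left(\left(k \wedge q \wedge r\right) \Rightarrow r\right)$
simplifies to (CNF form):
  $\text{True}$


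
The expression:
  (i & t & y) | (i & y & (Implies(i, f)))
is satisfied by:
  {i: True, y: True, t: True, f: True}
  {i: True, y: True, t: True, f: False}
  {i: True, y: True, f: True, t: False}


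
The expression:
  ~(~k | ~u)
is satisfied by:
  {u: True, k: True}


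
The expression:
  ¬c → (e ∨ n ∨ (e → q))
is always true.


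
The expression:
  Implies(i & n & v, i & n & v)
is always true.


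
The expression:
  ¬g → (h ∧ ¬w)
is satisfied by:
  {g: True, h: True, w: False}
  {g: True, h: False, w: False}
  {g: True, w: True, h: True}
  {g: True, w: True, h: False}
  {h: True, w: False, g: False}


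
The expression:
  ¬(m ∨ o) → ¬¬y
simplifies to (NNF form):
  m ∨ o ∨ y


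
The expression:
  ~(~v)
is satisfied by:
  {v: True}


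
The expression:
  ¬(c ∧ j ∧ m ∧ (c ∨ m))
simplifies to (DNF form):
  ¬c ∨ ¬j ∨ ¬m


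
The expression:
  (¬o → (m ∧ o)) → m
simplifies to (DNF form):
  m ∨ ¬o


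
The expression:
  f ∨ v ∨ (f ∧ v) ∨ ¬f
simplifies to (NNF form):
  True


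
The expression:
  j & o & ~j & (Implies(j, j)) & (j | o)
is never true.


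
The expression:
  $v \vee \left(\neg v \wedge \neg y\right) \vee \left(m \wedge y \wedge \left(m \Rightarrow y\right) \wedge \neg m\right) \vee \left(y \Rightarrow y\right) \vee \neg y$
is always true.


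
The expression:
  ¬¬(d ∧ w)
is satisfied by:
  {w: True, d: True}


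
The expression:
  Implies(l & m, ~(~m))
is always true.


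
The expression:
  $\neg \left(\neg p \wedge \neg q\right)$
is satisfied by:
  {q: True, p: True}
  {q: True, p: False}
  {p: True, q: False}


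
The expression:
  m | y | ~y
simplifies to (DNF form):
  True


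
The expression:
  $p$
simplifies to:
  $p$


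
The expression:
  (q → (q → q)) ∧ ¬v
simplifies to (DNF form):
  ¬v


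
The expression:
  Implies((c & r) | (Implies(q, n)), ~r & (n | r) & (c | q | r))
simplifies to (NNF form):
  (c | q) & (n | q) & (~c | ~r) & (~n | ~r)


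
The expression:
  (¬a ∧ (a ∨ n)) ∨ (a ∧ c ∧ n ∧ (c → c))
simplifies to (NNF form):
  n ∧ (c ∨ ¬a)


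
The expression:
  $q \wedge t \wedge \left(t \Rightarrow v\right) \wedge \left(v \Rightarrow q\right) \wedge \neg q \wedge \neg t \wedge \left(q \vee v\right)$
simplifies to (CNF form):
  $\text{False}$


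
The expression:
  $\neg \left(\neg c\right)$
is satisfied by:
  {c: True}


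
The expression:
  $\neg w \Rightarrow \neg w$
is always true.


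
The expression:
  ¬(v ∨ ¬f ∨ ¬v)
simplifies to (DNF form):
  False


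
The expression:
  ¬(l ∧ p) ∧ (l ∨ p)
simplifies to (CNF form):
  (l ∨ p) ∧ (l ∨ ¬l) ∧ (p ∨ ¬p) ∧ (¬l ∨ ¬p)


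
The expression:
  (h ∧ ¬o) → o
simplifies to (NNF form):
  o ∨ ¬h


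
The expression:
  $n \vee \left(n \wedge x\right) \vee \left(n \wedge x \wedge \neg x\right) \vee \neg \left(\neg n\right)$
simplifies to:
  $n$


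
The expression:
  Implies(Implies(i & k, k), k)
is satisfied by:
  {k: True}


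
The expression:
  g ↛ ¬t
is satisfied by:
  {t: True, g: True}


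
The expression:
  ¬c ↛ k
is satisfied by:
  {k: True, c: False}
  {c: False, k: False}
  {c: True, k: True}


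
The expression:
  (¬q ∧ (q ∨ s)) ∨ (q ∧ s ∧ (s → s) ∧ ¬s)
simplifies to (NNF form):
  s ∧ ¬q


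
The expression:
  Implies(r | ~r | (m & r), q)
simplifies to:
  q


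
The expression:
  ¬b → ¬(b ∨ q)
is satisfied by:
  {b: True, q: False}
  {q: False, b: False}
  {q: True, b: True}


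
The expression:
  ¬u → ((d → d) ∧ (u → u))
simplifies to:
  True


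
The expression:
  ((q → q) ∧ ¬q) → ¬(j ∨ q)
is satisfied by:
  {q: True, j: False}
  {j: False, q: False}
  {j: True, q: True}


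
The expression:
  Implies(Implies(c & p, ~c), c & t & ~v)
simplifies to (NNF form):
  c & (p | t) & (p | ~v)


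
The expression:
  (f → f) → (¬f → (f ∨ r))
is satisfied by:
  {r: True, f: True}
  {r: True, f: False}
  {f: True, r: False}


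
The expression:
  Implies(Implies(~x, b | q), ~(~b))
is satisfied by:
  {b: True, x: False, q: False}
  {b: True, q: True, x: False}
  {b: True, x: True, q: False}
  {b: True, q: True, x: True}
  {q: False, x: False, b: False}


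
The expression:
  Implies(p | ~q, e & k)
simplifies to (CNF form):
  (e | q) & (k | q) & (e | ~p) & (k | ~p)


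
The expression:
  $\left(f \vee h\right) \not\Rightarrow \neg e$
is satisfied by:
  {e: True, h: True, f: True}
  {e: True, h: True, f: False}
  {e: True, f: True, h: False}


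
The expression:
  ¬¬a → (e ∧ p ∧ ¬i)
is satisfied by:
  {e: True, p: True, a: False, i: False}
  {e: True, p: False, a: False, i: False}
  {p: True, i: False, e: False, a: False}
  {i: False, p: False, e: False, a: False}
  {i: True, e: True, p: True, a: False}
  {i: True, e: True, p: False, a: False}
  {i: True, p: True, e: False, a: False}
  {i: True, p: False, e: False, a: False}
  {a: True, e: True, p: True, i: False}


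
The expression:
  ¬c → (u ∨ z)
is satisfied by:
  {z: True, c: True, u: True}
  {z: True, c: True, u: False}
  {z: True, u: True, c: False}
  {z: True, u: False, c: False}
  {c: True, u: True, z: False}
  {c: True, u: False, z: False}
  {u: True, c: False, z: False}


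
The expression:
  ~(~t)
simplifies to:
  t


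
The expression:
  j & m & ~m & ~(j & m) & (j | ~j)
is never true.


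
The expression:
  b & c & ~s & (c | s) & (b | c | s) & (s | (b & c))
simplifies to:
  b & c & ~s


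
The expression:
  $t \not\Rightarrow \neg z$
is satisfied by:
  {t: True, z: True}


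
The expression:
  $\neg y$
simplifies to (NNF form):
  $\neg y$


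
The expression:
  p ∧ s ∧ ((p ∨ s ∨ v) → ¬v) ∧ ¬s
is never true.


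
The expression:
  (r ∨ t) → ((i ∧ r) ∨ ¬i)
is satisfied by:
  {r: True, t: False, i: False}
  {t: False, i: False, r: False}
  {r: True, i: True, t: False}
  {i: True, t: False, r: False}
  {r: True, t: True, i: False}
  {t: True, r: False, i: False}
  {r: True, i: True, t: True}


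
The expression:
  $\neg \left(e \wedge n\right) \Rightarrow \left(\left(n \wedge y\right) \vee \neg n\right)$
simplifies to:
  $e \vee y \vee \neg n$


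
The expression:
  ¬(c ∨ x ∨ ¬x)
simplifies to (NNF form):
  False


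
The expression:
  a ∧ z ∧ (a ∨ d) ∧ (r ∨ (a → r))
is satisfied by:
  {r: True, z: True, a: True}


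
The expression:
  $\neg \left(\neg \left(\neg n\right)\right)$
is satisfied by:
  {n: False}


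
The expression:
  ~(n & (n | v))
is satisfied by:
  {n: False}


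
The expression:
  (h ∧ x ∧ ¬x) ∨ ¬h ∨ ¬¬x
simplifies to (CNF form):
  x ∨ ¬h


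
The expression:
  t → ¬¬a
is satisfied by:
  {a: True, t: False}
  {t: False, a: False}
  {t: True, a: True}


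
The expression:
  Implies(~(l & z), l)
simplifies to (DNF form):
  l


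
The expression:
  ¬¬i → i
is always true.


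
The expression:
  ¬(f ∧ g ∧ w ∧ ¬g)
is always true.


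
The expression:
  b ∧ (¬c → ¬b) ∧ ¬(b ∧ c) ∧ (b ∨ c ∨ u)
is never true.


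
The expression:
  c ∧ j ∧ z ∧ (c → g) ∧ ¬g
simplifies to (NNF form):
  False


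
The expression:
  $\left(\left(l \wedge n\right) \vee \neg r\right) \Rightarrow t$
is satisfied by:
  {r: True, t: True, l: False, n: False}
  {r: True, n: True, t: True, l: False}
  {r: True, t: True, l: True, n: False}
  {r: True, n: True, t: True, l: True}
  {t: True, n: False, l: False, r: False}
  {t: True, n: True, l: False, r: False}
  {t: True, l: True, n: False, r: False}
  {n: True, t: True, l: True, r: False}
  {r: True, n: False, l: False, t: False}
  {n: True, r: True, l: False, t: False}
  {r: True, l: True, n: False, t: False}


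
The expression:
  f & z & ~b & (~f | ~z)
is never true.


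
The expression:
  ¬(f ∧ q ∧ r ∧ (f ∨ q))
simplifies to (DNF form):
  ¬f ∨ ¬q ∨ ¬r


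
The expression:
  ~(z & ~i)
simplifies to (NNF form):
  i | ~z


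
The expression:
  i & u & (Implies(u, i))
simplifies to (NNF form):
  i & u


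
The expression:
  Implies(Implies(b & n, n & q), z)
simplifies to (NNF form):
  z | (b & n & ~q)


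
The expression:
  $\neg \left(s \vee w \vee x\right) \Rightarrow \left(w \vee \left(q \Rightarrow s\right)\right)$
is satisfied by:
  {s: True, x: True, w: True, q: False}
  {s: True, x: True, w: False, q: False}
  {s: True, w: True, q: False, x: False}
  {s: True, w: False, q: False, x: False}
  {x: True, w: True, q: False, s: False}
  {x: True, w: False, q: False, s: False}
  {w: True, x: False, q: False, s: False}
  {w: False, x: False, q: False, s: False}
  {s: True, x: True, q: True, w: True}
  {s: True, x: True, q: True, w: False}
  {s: True, q: True, w: True, x: False}
  {s: True, q: True, w: False, x: False}
  {q: True, x: True, w: True, s: False}
  {q: True, x: True, w: False, s: False}
  {q: True, w: True, x: False, s: False}


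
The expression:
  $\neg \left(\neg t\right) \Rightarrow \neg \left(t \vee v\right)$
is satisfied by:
  {t: False}


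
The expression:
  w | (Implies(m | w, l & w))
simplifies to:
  w | ~m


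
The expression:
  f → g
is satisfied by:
  {g: True, f: False}
  {f: False, g: False}
  {f: True, g: True}


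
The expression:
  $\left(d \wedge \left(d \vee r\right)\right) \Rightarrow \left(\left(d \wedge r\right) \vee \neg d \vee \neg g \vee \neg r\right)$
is always true.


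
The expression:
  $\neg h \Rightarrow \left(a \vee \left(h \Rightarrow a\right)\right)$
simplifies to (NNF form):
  $\text{True}$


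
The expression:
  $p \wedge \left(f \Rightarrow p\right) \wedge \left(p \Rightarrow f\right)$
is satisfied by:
  {p: True, f: True}


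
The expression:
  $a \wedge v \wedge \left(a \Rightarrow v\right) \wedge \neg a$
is never true.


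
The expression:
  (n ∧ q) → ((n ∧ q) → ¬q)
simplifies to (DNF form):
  ¬n ∨ ¬q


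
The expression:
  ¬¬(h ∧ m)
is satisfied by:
  {h: True, m: True}


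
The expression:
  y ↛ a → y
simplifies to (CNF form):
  True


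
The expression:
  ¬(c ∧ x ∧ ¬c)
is always true.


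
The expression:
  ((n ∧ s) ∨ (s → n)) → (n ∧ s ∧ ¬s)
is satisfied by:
  {s: True, n: False}


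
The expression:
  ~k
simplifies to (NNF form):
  ~k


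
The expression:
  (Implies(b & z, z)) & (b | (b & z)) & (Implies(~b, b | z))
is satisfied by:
  {b: True}


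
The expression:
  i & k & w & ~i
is never true.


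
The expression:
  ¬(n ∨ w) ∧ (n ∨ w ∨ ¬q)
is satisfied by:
  {n: False, q: False, w: False}


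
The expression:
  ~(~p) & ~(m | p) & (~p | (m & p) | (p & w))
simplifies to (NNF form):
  False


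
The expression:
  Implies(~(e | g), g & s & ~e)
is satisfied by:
  {e: True, g: True}
  {e: True, g: False}
  {g: True, e: False}


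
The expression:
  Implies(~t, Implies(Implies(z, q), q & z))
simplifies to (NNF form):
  t | z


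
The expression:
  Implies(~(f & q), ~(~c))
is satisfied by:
  {q: True, c: True, f: True}
  {q: True, c: True, f: False}
  {c: True, f: True, q: False}
  {c: True, f: False, q: False}
  {q: True, f: True, c: False}


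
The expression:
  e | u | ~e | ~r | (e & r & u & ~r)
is always true.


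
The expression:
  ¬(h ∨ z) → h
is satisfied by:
  {z: True, h: True}
  {z: True, h: False}
  {h: True, z: False}


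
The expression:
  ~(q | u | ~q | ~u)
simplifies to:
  False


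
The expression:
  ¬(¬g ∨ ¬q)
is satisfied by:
  {g: True, q: True}


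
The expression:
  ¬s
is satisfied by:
  {s: False}


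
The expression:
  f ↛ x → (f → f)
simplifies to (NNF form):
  True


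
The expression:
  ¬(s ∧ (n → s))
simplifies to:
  ¬s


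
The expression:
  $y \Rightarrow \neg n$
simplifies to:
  $\neg n \vee \neg y$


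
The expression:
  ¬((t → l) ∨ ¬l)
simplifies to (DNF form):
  False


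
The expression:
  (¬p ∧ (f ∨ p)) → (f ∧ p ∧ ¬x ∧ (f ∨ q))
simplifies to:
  p ∨ ¬f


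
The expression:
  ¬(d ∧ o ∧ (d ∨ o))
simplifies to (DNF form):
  ¬d ∨ ¬o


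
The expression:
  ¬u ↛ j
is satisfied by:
  {j: True, u: False}
  {u: False, j: False}
  {u: True, j: True}


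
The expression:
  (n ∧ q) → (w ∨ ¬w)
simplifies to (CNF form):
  True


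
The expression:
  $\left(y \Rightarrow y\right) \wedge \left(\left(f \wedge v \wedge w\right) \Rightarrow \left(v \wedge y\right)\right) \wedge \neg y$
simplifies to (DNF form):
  $\left(\neg f \wedge \neg y\right) \vee \left(\neg v \wedge \neg y\right) \vee \left(\neg w \wedge \neg y\right)$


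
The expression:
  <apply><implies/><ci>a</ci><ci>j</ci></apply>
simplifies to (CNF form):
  <apply><or/><ci>j</ci><apply><not/><ci>a</ci></apply></apply>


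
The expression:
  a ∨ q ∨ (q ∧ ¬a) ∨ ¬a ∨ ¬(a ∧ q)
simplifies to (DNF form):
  True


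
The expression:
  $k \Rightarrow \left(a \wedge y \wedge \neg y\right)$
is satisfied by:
  {k: False}


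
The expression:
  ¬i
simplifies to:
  ¬i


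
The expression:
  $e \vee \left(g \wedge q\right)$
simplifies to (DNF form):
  $e \vee \left(g \wedge q\right)$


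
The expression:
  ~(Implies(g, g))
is never true.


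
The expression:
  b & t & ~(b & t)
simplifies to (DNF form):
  False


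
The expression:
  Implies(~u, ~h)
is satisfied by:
  {u: True, h: False}
  {h: False, u: False}
  {h: True, u: True}


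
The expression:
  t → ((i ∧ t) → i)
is always true.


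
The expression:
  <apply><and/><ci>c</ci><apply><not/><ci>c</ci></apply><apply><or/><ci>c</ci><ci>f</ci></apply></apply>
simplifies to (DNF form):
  <false/>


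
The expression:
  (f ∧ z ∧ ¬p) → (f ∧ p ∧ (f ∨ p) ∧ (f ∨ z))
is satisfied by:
  {p: True, z: False, f: False}
  {p: False, z: False, f: False}
  {f: True, p: True, z: False}
  {f: True, p: False, z: False}
  {z: True, p: True, f: False}
  {z: True, p: False, f: False}
  {z: True, f: True, p: True}


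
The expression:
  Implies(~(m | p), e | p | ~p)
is always true.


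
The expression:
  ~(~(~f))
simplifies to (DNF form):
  ~f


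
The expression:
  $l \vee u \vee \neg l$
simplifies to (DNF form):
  $\text{True}$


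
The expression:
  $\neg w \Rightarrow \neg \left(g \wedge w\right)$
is always true.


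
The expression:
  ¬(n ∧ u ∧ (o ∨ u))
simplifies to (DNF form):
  ¬n ∨ ¬u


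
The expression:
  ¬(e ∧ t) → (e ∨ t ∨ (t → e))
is always true.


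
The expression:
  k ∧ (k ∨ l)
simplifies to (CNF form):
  k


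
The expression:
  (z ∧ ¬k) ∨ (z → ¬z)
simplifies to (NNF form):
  ¬k ∨ ¬z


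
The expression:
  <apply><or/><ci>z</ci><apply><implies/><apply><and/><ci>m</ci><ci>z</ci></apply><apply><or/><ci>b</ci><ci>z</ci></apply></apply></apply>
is always true.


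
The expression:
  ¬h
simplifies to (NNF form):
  ¬h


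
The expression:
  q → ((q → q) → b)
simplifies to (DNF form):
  b ∨ ¬q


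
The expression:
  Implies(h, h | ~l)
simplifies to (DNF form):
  True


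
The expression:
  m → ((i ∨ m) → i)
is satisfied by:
  {i: True, m: False}
  {m: False, i: False}
  {m: True, i: True}


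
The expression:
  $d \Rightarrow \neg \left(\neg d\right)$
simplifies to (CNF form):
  $\text{True}$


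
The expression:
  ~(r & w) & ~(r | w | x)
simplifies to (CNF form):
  ~r & ~w & ~x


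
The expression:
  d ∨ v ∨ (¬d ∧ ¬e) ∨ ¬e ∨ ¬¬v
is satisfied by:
  {d: True, v: True, e: False}
  {d: True, e: False, v: False}
  {v: True, e: False, d: False}
  {v: False, e: False, d: False}
  {d: True, v: True, e: True}
  {d: True, e: True, v: False}
  {v: True, e: True, d: False}


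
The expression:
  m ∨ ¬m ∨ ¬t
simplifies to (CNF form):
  True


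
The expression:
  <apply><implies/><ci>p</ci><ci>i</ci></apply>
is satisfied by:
  {i: True, p: False}
  {p: False, i: False}
  {p: True, i: True}


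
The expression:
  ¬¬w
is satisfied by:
  {w: True}


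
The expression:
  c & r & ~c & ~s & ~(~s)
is never true.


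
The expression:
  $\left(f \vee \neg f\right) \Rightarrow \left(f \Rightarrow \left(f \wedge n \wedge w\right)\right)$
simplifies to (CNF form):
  $\left(n \vee \neg f\right) \wedge \left(w \vee \neg f\right)$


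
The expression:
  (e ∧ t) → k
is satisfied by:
  {k: True, e: False, t: False}
  {e: False, t: False, k: False}
  {k: True, t: True, e: False}
  {t: True, e: False, k: False}
  {k: True, e: True, t: False}
  {e: True, k: False, t: False}
  {k: True, t: True, e: True}


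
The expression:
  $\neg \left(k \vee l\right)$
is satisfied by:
  {l: False, k: False}


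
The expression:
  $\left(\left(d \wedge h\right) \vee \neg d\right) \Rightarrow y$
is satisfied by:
  {y: True, d: True, h: False}
  {y: True, d: False, h: False}
  {y: True, h: True, d: True}
  {y: True, h: True, d: False}
  {d: True, h: False, y: False}


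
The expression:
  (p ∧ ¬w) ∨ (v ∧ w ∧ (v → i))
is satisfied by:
  {i: True, v: True, p: True, w: False}
  {i: True, p: True, v: False, w: False}
  {v: True, p: True, i: False, w: False}
  {p: True, i: False, v: False, w: False}
  {w: True, i: True, v: True, p: True}
  {w: True, i: True, v: True, p: False}


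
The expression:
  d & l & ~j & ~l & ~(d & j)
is never true.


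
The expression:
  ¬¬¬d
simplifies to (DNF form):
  ¬d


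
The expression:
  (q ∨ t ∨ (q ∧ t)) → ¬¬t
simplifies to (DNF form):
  t ∨ ¬q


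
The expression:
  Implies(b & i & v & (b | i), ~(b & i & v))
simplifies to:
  ~b | ~i | ~v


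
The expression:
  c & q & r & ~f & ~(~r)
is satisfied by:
  {r: True, c: True, q: True, f: False}


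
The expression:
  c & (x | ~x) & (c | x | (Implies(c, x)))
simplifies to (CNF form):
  c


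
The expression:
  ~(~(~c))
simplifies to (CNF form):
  ~c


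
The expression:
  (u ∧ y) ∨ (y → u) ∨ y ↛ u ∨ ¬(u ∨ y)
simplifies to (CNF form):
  True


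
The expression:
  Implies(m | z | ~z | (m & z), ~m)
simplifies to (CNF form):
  ~m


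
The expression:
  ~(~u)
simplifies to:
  u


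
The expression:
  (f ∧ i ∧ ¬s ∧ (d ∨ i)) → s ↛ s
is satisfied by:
  {s: True, i: False, f: False}
  {s: False, i: False, f: False}
  {f: True, s: True, i: False}
  {f: True, s: False, i: False}
  {i: True, s: True, f: False}
  {i: True, s: False, f: False}
  {i: True, f: True, s: True}


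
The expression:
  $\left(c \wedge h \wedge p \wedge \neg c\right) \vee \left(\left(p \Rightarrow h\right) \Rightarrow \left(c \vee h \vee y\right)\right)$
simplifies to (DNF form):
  $c \vee h \vee p \vee y$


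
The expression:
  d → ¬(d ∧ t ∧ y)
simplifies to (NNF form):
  ¬d ∨ ¬t ∨ ¬y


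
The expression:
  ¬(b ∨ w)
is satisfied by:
  {w: False, b: False}


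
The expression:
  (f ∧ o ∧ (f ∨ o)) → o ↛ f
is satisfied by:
  {o: False, f: False}
  {f: True, o: False}
  {o: True, f: False}


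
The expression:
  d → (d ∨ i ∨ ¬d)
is always true.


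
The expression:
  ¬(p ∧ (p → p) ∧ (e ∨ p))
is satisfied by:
  {p: False}


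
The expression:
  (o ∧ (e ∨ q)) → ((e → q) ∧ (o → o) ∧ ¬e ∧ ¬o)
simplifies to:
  (¬e ∧ ¬q) ∨ ¬o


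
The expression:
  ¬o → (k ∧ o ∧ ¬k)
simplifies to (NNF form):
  o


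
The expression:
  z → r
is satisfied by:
  {r: True, z: False}
  {z: False, r: False}
  {z: True, r: True}
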